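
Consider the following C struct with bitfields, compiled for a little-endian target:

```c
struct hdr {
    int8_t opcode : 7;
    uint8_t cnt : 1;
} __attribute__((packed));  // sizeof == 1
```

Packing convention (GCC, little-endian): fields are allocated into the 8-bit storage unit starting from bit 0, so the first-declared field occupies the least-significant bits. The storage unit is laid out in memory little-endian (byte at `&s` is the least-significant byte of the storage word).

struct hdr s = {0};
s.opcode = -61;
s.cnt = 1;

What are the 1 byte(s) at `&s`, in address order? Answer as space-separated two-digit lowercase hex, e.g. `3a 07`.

c3

opcode:7 = -61 → 0x43 << 0 → word 0x43
cnt:1 = 1 → 0x1 << 7 → word 0xc3
word = 0xc3 → little-endian bytes:
  [0]=0xc3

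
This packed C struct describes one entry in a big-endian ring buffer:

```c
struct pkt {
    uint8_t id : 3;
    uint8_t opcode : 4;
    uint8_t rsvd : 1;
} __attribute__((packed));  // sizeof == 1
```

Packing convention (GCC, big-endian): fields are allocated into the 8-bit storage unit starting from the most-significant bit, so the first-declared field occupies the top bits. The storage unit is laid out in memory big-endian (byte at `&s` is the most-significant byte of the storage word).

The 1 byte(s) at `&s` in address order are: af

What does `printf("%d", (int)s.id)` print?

5

[0]=0xaf (big-endian) → word 0xaf
id [5+:3] = (word>>5) & 0x7 = 5  ←
opcode [1+:4] = (word>>1) & 0xf = 7
rsvd [0+:1] = (word>>0) & 0x1 = 1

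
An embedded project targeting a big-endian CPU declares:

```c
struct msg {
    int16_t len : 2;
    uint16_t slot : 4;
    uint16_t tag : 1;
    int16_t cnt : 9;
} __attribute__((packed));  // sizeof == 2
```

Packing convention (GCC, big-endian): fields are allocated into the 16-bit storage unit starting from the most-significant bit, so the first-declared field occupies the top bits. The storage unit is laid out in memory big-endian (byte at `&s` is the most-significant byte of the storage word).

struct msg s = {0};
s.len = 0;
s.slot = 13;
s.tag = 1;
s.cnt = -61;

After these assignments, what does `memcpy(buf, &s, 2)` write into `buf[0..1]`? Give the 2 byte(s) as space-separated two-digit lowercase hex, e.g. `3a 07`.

37 c3

len:2 = 0 → 0x0 << 14 → word 0x0000
slot:4 = 13 → 0xd << 10 → word 0x3400
tag:1 = 1 → 0x1 << 9 → word 0x3600
cnt:9 = -61 → 0x1c3 << 0 → word 0x37c3
word = 0x37c3 → big-endian bytes:
  [0]=0x37  [1]=0xc3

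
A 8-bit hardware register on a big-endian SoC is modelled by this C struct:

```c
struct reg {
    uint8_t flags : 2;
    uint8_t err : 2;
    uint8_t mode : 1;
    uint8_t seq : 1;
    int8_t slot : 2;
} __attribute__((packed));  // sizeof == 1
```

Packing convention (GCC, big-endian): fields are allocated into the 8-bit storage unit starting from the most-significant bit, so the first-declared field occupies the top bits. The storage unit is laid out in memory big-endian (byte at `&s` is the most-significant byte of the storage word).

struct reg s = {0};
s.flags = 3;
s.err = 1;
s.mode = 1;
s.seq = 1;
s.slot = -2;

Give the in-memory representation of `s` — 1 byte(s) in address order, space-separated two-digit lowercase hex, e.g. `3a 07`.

flags:2 = 3 → 0x3 << 6 → word 0xc0
err:2 = 1 → 0x1 << 4 → word 0xd0
mode:1 = 1 → 0x1 << 3 → word 0xd8
seq:1 = 1 → 0x1 << 2 → word 0xdc
slot:2 = -2 → 0x2 << 0 → word 0xde
word = 0xde → big-endian bytes:
  [0]=0xde

de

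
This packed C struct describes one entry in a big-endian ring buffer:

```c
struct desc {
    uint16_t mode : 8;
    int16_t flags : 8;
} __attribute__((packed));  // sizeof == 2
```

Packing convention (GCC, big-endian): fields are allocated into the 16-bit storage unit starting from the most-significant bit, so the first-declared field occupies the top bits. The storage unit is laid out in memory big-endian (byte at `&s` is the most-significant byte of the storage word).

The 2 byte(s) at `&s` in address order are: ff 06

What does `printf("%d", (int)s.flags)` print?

6

[0]=0xff [1]=0x06 (big-endian) → word 0xff06
mode [8+:8] = (word>>8) & 0xff = 255
flags [0+:8] = (word>>0) & 0xff = 6  ←
flags signed 8b, MSB=0: value = 6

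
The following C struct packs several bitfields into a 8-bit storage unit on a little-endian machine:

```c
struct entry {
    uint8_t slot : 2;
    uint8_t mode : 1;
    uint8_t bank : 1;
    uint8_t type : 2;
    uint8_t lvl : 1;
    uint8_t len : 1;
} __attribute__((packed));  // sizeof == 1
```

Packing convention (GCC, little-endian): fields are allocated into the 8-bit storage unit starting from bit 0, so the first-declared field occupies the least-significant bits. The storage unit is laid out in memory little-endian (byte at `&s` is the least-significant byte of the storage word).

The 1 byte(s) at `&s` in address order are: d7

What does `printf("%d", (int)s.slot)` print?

3

[0]=0xd7 (little-endian) → word 0xd7
slot [0+:2] = (word>>0) & 0x3 = 3  ←
mode [2+:1] = (word>>2) & 0x1 = 1
bank [3+:1] = (word>>3) & 0x1 = 0
type [4+:2] = (word>>4) & 0x3 = 1
lvl [6+:1] = (word>>6) & 0x1 = 1
len [7+:1] = (word>>7) & 0x1 = 1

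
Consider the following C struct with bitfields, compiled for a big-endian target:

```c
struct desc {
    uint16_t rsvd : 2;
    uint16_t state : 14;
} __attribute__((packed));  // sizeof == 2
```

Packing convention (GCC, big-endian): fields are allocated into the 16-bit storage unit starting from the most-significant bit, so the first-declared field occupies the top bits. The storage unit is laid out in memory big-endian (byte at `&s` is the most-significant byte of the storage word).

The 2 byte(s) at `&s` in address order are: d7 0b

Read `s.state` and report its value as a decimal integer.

5899

[0]=0xd7 [1]=0x0b (big-endian) → word 0xd70b
rsvd:2 @ bit 14 → (0xd70b>>14)&0x3 = 0x3
state:14 @ bit 0 → (0xd70b>>0)&0x3fff = 0x170b  ←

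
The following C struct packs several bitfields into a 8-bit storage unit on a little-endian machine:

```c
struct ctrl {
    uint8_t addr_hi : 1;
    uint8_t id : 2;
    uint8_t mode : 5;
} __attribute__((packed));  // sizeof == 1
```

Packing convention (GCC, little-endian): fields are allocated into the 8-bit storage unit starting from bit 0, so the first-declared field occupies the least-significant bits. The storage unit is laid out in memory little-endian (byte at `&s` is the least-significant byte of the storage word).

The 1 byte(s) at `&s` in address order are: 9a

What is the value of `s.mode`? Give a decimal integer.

19

[0]=0x9a (little-endian) → word 0x9a
addr_hi [0+:1] = (word>>0) & 0x1 = 0
id [1+:2] = (word>>1) & 0x3 = 1
mode [3+:5] = (word>>3) & 0x1f = 19  ←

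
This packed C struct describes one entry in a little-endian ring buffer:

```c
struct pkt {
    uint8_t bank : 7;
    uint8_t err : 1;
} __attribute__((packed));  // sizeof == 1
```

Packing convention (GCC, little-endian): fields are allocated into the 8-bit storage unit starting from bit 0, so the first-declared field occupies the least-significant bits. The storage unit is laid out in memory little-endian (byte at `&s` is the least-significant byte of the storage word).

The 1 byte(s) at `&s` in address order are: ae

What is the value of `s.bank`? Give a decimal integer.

46

[0]=0xae (little-endian) → word 0xae
bank [0+:7] = (word>>0) & 0x7f = 46  ←
err [7+:1] = (word>>7) & 0x1 = 1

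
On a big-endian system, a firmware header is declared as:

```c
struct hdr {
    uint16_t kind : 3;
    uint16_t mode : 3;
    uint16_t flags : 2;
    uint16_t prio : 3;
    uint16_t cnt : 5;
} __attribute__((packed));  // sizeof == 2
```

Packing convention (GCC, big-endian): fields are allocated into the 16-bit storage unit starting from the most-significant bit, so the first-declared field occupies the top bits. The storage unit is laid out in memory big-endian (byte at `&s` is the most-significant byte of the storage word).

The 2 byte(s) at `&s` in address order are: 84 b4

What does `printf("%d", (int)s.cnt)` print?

[0]=0x84 [1]=0xb4 (big-endian) → word 0x84b4
kind:3 @ bit 13 → (0x84b4>>13)&0x7 = 0x4
mode:3 @ bit 10 → (0x84b4>>10)&0x7 = 0x1
flags:2 @ bit 8 → (0x84b4>>8)&0x3 = 0x0
prio:3 @ bit 5 → (0x84b4>>5)&0x7 = 0x5
cnt:5 @ bit 0 → (0x84b4>>0)&0x1f = 0x14  ←

20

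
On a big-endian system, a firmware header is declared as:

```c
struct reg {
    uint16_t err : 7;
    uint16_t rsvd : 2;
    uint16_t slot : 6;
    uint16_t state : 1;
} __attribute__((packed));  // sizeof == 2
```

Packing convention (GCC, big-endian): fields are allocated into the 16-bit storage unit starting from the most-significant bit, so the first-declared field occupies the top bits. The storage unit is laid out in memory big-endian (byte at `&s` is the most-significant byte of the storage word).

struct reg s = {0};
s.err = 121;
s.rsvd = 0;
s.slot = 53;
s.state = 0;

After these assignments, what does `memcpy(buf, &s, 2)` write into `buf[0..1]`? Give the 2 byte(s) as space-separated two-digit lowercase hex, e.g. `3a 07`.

f2 6a

[9+:7] err=121 & 0x7f = 0x79; word=0xf200
[7+:2] rsvd=0 & 0x3 = 0x0; word=0xf200
[1+:6] slot=53 & 0x3f = 0x35; word=0xf26a
[0+:1] state=0 & 0x1 = 0x0; word=0xf26a
word = 0xf26a → big-endian bytes:
  [0]=0xf2  [1]=0x6a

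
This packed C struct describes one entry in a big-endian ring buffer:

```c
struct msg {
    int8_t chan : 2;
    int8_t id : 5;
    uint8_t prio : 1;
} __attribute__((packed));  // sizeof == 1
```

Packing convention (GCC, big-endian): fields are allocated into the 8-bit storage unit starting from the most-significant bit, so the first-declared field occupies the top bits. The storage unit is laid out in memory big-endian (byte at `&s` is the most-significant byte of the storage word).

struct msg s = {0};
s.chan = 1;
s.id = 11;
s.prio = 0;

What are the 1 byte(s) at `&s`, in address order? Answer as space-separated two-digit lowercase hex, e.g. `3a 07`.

[6+:2] chan=1 & 0x3 = 0x1; word=0x40
[1+:5] id=11 & 0x1f = 0xb; word=0x56
[0+:1] prio=0 & 0x1 = 0x0; word=0x56
word = 0x56 → big-endian bytes:
  [0]=0x56

56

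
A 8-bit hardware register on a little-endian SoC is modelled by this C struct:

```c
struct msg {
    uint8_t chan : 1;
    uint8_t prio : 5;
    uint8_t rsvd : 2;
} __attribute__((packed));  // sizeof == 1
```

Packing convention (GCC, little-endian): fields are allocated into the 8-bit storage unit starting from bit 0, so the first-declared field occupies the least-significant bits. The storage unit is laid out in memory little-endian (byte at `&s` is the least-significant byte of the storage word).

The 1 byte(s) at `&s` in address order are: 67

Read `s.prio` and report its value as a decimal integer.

19

[0]=0x67 (little-endian) → word 0x67
chan:1 @ bit 0 → (0x67>>0)&0x1 = 0x1
prio:5 @ bit 1 → (0x67>>1)&0x1f = 0x13  ←
rsvd:2 @ bit 6 → (0x67>>6)&0x3 = 0x1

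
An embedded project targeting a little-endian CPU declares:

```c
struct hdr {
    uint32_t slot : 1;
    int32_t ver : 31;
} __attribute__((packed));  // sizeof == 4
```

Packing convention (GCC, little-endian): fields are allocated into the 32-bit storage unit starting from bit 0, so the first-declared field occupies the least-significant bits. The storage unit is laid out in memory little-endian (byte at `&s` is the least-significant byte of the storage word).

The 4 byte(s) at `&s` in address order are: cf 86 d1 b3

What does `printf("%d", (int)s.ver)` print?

[0]=0xcf [1]=0x86 [2]=0xd1 [3]=0xb3 (little-endian) → word 0xb3d186cf
slot:1 @ bit 0 → (0xb3d186cf>>0)&0x1 = 0x1
ver:31 @ bit 1 → (0xb3d186cf>>1)&0x7fffffff = 0x59e8c367  ←
ver signed 31b, MSB=1: 1508426599 - 2147483648 = -639057049

-639057049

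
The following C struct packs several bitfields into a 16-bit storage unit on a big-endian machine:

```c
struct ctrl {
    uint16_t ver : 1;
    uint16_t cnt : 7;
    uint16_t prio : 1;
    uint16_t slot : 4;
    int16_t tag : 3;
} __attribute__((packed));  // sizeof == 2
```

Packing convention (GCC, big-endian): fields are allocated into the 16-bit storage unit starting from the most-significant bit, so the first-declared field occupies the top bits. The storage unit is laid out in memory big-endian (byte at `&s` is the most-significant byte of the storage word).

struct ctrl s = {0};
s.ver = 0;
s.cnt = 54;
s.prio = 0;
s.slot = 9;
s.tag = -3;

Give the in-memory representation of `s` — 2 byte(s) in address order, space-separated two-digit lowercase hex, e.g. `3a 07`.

36 4d

ver (1b) val=0 bits=0x0 at bit 15: 0x0000
cnt (7b) val=54 bits=0x36 at bit 8: 0x3600
prio (1b) val=0 bits=0x0 at bit 7: 0x3600
slot (4b) val=9 bits=0x9 at bit 3: 0x3648
tag (3b) val=-3 bits=0x5 at bit 0: 0x364d
word = 0x364d → big-endian bytes:
  [0]=0x36  [1]=0x4d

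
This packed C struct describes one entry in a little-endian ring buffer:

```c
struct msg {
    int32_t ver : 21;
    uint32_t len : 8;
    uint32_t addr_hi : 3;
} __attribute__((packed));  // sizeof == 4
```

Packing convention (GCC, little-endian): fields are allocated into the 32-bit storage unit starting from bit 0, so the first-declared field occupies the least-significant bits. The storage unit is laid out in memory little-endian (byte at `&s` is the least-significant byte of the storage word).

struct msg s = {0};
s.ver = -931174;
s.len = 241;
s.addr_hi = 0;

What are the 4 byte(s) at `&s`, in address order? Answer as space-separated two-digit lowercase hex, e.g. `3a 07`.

9a ca 31 1e

ver (21b) val=-931174 bits=0x11ca9a at bit 0: 0x0011ca9a
len (8b) val=241 bits=0xf1 at bit 21: 0x1e31ca9a
addr_hi (3b) val=0 bits=0x0 at bit 29: 0x1e31ca9a
word = 0x1e31ca9a → little-endian bytes:
  [0]=0x9a  [1]=0xca  [2]=0x31  [3]=0x1e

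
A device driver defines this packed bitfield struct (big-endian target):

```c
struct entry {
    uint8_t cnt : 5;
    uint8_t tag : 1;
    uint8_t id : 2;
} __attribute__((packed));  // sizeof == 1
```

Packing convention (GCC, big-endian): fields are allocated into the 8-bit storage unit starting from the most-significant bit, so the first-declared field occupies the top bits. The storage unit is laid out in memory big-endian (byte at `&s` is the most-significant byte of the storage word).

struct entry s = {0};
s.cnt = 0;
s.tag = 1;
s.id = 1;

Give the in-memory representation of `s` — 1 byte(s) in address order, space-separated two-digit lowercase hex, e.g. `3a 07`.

[3+:5] cnt=0 & 0x1f = 0x0; word=0x00
[2+:1] tag=1 & 0x1 = 0x1; word=0x04
[0+:2] id=1 & 0x3 = 0x1; word=0x05
word = 0x05 → big-endian bytes:
  [0]=0x05

05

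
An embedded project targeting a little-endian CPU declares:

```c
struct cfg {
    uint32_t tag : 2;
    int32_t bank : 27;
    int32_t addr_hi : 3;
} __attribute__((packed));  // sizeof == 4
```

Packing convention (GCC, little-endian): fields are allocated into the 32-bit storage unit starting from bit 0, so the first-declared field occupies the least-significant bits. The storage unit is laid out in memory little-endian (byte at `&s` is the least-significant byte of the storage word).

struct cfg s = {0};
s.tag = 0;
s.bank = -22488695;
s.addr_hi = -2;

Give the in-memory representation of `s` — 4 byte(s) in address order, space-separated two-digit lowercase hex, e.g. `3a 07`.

tag (2b) val=0 bits=0x0 at bit 0: 0x00000000
bank (27b) val=-22488695 bits=0x6a8d989 at bit 2: 0x1aa36624
addr_hi (3b) val=-2 bits=0x6 at bit 29: 0xdaa36624
word = 0xdaa36624 → little-endian bytes:
  [0]=0x24  [1]=0x66  [2]=0xa3  [3]=0xda

24 66 a3 da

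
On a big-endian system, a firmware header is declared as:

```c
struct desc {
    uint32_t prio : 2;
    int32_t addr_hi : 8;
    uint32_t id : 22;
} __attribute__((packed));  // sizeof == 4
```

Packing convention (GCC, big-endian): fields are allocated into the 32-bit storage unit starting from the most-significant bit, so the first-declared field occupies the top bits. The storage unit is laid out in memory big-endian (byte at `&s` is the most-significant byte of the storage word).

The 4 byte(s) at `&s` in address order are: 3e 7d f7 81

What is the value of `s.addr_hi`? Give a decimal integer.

[0]=0x3e [1]=0x7d [2]=0xf7 [3]=0x81 (big-endian) → word 0x3e7df781
prio [30+:2] = (word>>30) & 0x3 = 0
addr_hi [22+:8] = (word>>22) & 0xff = 249  ←
id [0+:22] = (word>>0) & 0x3fffff = 4061057
addr_hi signed 8b, MSB=1: 249 - 256 = -7

-7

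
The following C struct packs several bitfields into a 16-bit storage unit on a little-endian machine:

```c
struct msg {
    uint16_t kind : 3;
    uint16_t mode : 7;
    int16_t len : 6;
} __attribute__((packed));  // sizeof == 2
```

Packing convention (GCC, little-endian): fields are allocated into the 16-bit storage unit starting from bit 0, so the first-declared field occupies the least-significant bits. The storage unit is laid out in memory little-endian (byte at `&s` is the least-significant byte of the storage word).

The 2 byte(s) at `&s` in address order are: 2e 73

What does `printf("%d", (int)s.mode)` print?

101

[0]=0x2e [1]=0x73 (little-endian) → word 0x732e
kind [0+:3] = (word>>0) & 0x7 = 6
mode [3+:7] = (word>>3) & 0x7f = 101  ←
len [10+:6] = (word>>10) & 0x3f = 28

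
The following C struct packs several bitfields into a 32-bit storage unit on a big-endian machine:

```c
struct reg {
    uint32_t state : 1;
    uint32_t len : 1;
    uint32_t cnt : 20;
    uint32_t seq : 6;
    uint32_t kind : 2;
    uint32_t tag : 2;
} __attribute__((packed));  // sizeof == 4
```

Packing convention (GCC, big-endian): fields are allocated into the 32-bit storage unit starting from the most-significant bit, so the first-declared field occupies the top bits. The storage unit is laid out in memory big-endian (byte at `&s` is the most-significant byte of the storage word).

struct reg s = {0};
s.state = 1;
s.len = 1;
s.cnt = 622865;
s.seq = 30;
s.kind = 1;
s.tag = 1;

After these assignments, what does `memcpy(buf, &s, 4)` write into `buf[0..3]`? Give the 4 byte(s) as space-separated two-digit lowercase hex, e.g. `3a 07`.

e6 04 45 e5

state:1 = 1 → 0x1 << 31 → word 0x80000000
len:1 = 1 → 0x1 << 30 → word 0xc0000000
cnt:20 = 622865 → 0x98111 << 10 → word 0xe6044400
seq:6 = 30 → 0x1e << 4 → word 0xe60445e0
kind:2 = 1 → 0x1 << 2 → word 0xe60445e4
tag:2 = 1 → 0x1 << 0 → word 0xe60445e5
word = 0xe60445e5 → big-endian bytes:
  [0]=0xe6  [1]=0x04  [2]=0x45  [3]=0xe5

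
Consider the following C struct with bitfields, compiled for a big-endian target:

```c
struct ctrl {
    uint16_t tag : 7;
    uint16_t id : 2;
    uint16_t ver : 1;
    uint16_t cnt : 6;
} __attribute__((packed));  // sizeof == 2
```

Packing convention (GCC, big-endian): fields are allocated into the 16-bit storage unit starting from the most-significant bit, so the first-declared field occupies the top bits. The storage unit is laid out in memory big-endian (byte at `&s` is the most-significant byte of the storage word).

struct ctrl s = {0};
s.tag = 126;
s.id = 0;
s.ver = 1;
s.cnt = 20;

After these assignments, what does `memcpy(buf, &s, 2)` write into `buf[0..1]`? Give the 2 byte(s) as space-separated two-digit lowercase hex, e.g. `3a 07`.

fc 54

tag:7 = 126 → 0x7e << 9 → word 0xfc00
id:2 = 0 → 0x0 << 7 → word 0xfc00
ver:1 = 1 → 0x1 << 6 → word 0xfc40
cnt:6 = 20 → 0x14 << 0 → word 0xfc54
word = 0xfc54 → big-endian bytes:
  [0]=0xfc  [1]=0x54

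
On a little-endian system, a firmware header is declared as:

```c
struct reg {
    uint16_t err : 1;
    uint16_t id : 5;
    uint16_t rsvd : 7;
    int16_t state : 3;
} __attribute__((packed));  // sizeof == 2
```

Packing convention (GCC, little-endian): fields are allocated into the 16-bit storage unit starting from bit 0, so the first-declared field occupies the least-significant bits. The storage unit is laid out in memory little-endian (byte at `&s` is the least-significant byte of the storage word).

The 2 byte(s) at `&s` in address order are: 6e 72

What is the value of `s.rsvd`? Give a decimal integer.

73

[0]=0x6e [1]=0x72 (little-endian) → word 0x726e
err [0+:1] = (word>>0) & 0x1 = 0
id [1+:5] = (word>>1) & 0x1f = 23
rsvd [6+:7] = (word>>6) & 0x7f = 73  ←
state [13+:3] = (word>>13) & 0x7 = 3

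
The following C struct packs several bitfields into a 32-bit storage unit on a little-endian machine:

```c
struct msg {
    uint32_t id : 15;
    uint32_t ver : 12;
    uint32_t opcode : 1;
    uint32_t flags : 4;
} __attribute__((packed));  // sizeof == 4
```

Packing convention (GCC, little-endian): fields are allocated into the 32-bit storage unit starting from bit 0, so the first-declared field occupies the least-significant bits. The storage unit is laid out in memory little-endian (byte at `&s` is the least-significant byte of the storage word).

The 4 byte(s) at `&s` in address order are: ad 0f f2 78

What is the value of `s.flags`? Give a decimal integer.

7

[0]=0xad [1]=0x0f [2]=0xf2 [3]=0x78 (little-endian) → word 0x78f20fad
id [0+:15] = (word>>0) & 0x7fff = 4013
ver [15+:12] = (word>>15) & 0xfff = 484
opcode [27+:1] = (word>>27) & 0x1 = 1
flags [28+:4] = (word>>28) & 0xf = 7  ←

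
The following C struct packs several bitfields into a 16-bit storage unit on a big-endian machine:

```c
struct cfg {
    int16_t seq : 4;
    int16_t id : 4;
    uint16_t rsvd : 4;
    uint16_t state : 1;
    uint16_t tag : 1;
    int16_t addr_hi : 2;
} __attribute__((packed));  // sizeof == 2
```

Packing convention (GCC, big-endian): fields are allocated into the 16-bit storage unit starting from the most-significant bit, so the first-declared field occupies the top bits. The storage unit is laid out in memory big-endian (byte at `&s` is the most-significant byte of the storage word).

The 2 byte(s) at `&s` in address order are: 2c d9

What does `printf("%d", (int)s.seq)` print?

[0]=0x2c [1]=0xd9 (big-endian) → word 0x2cd9
seq [12+:4] = (word>>12) & 0xf = 2  ←
id [8+:4] = (word>>8) & 0xf = 12
rsvd [4+:4] = (word>>4) & 0xf = 13
state [3+:1] = (word>>3) & 0x1 = 1
tag [2+:1] = (word>>2) & 0x1 = 0
addr_hi [0+:2] = (word>>0) & 0x3 = 1
seq signed 4b, MSB=0: value = 2

2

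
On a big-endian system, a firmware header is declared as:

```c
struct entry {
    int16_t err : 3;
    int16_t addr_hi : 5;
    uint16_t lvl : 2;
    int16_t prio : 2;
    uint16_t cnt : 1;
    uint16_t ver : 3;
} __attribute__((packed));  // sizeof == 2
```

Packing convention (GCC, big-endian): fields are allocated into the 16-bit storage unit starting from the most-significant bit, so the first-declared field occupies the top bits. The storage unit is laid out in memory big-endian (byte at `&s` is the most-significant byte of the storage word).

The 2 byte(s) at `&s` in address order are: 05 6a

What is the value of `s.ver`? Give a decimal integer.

2

[0]=0x05 [1]=0x6a (big-endian) → word 0x056a
err:3 @ bit 13 → (0x056a>>13)&0x7 = 0x0
addr_hi:5 @ bit 8 → (0x056a>>8)&0x1f = 0x5
lvl:2 @ bit 6 → (0x056a>>6)&0x3 = 0x1
prio:2 @ bit 4 → (0x056a>>4)&0x3 = 0x2
cnt:1 @ bit 3 → (0x056a>>3)&0x1 = 0x1
ver:3 @ bit 0 → (0x056a>>0)&0x7 = 0x2  ←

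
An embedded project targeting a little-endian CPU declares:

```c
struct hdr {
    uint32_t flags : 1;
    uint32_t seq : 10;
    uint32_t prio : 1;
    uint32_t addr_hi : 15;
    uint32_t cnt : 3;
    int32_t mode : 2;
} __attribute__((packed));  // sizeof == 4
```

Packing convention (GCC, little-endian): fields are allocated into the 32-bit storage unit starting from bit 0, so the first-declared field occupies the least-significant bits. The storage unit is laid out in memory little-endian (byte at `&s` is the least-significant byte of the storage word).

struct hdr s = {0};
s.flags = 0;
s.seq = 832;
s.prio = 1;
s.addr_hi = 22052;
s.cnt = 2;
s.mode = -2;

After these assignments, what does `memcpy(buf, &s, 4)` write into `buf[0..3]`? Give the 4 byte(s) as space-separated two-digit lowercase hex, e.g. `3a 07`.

flags (1b) val=0 bits=0x0 at bit 0: 0x00000000
seq (10b) val=832 bits=0x340 at bit 1: 0x00000680
prio (1b) val=1 bits=0x1 at bit 11: 0x00000e80
addr_hi (15b) val=22052 bits=0x5624 at bit 12: 0x05624e80
cnt (3b) val=2 bits=0x2 at bit 27: 0x15624e80
mode (2b) val=-2 bits=0x2 at bit 30: 0x95624e80
word = 0x95624e80 → little-endian bytes:
  [0]=0x80  [1]=0x4e  [2]=0x62  [3]=0x95

80 4e 62 95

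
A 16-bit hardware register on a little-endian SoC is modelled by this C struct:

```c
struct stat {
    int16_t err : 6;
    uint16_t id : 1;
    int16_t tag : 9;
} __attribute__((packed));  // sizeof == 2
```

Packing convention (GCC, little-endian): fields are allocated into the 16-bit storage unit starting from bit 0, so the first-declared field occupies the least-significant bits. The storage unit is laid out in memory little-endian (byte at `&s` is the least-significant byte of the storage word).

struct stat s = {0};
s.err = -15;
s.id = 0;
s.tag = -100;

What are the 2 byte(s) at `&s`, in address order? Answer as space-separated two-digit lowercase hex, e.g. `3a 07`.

[0+:6] err=-15 & 0x3f = 0x31; word=0x0031
[6+:1] id=0 & 0x1 = 0x0; word=0x0031
[7+:9] tag=-100 & 0x1ff = 0x19c; word=0xce31
word = 0xce31 → little-endian bytes:
  [0]=0x31  [1]=0xce

31 ce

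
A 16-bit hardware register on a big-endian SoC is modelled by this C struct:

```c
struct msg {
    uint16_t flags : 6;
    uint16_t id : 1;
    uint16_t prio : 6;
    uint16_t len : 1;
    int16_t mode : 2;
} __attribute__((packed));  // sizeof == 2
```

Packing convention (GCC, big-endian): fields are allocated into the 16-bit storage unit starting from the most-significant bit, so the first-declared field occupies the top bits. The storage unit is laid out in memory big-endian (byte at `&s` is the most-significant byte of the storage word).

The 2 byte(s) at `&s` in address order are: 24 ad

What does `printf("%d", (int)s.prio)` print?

[0]=0x24 [1]=0xad (big-endian) → word 0x24ad
flags [10+:6] = (word>>10) & 0x3f = 9
id [9+:1] = (word>>9) & 0x1 = 0
prio [3+:6] = (word>>3) & 0x3f = 21  ←
len [2+:1] = (word>>2) & 0x1 = 1
mode [0+:2] = (word>>0) & 0x3 = 1

21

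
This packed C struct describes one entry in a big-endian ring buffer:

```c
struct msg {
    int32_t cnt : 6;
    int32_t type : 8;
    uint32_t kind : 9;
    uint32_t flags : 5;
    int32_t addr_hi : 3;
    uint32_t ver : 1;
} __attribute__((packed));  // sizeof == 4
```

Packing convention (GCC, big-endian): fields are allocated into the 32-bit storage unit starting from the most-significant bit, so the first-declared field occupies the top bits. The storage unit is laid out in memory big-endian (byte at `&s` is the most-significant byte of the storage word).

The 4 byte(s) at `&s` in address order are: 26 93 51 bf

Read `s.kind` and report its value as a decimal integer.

424

[0]=0x26 [1]=0x93 [2]=0x51 [3]=0xbf (big-endian) → word 0x269351bf
cnt:6 @ bit 26 → (0x269351bf>>26)&0x3f = 0x9
type:8 @ bit 18 → (0x269351bf>>18)&0xff = 0xa4
kind:9 @ bit 9 → (0x269351bf>>9)&0x1ff = 0x1a8  ←
flags:5 @ bit 4 → (0x269351bf>>4)&0x1f = 0x1b
addr_hi:3 @ bit 1 → (0x269351bf>>1)&0x7 = 0x7
ver:1 @ bit 0 → (0x269351bf>>0)&0x1 = 0x1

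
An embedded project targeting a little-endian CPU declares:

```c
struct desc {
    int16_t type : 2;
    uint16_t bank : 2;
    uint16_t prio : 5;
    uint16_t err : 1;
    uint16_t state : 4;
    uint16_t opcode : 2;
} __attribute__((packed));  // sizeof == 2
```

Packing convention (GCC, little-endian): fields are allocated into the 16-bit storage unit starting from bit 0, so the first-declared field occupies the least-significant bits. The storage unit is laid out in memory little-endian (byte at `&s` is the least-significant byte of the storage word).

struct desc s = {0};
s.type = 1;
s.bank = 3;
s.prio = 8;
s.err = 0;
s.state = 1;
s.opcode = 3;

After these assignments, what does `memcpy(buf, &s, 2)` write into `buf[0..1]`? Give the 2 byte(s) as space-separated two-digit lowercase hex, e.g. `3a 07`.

[0+:2] type=1 & 0x3 = 0x1; word=0x0001
[2+:2] bank=3 & 0x3 = 0x3; word=0x000d
[4+:5] prio=8 & 0x1f = 0x8; word=0x008d
[9+:1] err=0 & 0x1 = 0x0; word=0x008d
[10+:4] state=1 & 0xf = 0x1; word=0x048d
[14+:2] opcode=3 & 0x3 = 0x3; word=0xc48d
word = 0xc48d → little-endian bytes:
  [0]=0x8d  [1]=0xc4

8d c4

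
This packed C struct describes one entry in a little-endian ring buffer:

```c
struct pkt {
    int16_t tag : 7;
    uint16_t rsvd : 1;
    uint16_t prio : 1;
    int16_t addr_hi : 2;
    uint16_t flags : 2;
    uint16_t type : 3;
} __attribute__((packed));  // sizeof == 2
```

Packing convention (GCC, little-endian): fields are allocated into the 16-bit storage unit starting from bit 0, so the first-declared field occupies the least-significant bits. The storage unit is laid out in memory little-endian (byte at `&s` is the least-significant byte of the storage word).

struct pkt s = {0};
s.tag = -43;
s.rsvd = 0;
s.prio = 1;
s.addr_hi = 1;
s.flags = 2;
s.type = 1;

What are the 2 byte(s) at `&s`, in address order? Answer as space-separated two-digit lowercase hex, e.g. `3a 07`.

55 33

tag (7b) val=-43 bits=0x55 at bit 0: 0x0055
rsvd (1b) val=0 bits=0x0 at bit 7: 0x0055
prio (1b) val=1 bits=0x1 at bit 8: 0x0155
addr_hi (2b) val=1 bits=0x1 at bit 9: 0x0355
flags (2b) val=2 bits=0x2 at bit 11: 0x1355
type (3b) val=1 bits=0x1 at bit 13: 0x3355
word = 0x3355 → little-endian bytes:
  [0]=0x55  [1]=0x33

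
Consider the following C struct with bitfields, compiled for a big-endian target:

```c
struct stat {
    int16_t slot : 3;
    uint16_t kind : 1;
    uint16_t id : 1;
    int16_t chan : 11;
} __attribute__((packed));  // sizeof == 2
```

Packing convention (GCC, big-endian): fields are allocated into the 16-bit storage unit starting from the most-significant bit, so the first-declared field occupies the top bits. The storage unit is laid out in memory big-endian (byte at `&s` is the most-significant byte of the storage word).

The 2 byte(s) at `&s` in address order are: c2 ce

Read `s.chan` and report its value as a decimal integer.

718

[0]=0xc2 [1]=0xce (big-endian) → word 0xc2ce
slot:3 @ bit 13 → (0xc2ce>>13)&0x7 = 0x6
kind:1 @ bit 12 → (0xc2ce>>12)&0x1 = 0x0
id:1 @ bit 11 → (0xc2ce>>11)&0x1 = 0x0
chan:11 @ bit 0 → (0xc2ce>>0)&0x7ff = 0x2ce  ←
chan signed 11b, MSB=0: value = 718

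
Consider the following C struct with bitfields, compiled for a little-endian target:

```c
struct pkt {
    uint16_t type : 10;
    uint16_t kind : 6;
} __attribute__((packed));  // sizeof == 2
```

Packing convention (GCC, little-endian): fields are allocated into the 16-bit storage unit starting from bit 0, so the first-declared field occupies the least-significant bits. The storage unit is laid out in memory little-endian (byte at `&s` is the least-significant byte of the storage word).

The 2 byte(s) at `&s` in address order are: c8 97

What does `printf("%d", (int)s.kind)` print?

[0]=0xc8 [1]=0x97 (little-endian) → word 0x97c8
type:10 @ bit 0 → (0x97c8>>0)&0x3ff = 0x3c8
kind:6 @ bit 10 → (0x97c8>>10)&0x3f = 0x25  ←

37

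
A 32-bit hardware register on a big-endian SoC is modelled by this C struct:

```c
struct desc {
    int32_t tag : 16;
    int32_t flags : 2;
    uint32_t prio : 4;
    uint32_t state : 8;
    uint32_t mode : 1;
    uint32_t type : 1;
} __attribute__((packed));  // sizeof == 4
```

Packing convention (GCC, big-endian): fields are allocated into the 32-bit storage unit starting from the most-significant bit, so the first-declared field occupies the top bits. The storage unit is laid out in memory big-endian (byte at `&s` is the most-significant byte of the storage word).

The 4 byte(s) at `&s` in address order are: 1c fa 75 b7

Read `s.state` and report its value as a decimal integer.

109

[0]=0x1c [1]=0xfa [2]=0x75 [3]=0xb7 (big-endian) → word 0x1cfa75b7
tag [16+:16] = (word>>16) & 0xffff = 7418
flags [14+:2] = (word>>14) & 0x3 = 1
prio [10+:4] = (word>>10) & 0xf = 13
state [2+:8] = (word>>2) & 0xff = 109  ←
mode [1+:1] = (word>>1) & 0x1 = 1
type [0+:1] = (word>>0) & 0x1 = 1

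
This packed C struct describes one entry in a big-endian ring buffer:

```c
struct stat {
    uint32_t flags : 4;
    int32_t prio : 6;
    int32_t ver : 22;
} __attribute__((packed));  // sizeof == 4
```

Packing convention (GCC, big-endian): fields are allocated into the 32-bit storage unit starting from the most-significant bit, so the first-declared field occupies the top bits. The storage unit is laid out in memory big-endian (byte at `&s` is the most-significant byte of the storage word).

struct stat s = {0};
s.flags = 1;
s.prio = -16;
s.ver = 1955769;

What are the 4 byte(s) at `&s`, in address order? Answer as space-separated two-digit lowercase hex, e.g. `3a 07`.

1c 1d d7 b9

flags:4 = 1 → 0x1 << 28 → word 0x10000000
prio:6 = -16 → 0x30 << 22 → word 0x1c000000
ver:22 = 1955769 → 0x1dd7b9 << 0 → word 0x1c1dd7b9
word = 0x1c1dd7b9 → big-endian bytes:
  [0]=0x1c  [1]=0x1d  [2]=0xd7  [3]=0xb9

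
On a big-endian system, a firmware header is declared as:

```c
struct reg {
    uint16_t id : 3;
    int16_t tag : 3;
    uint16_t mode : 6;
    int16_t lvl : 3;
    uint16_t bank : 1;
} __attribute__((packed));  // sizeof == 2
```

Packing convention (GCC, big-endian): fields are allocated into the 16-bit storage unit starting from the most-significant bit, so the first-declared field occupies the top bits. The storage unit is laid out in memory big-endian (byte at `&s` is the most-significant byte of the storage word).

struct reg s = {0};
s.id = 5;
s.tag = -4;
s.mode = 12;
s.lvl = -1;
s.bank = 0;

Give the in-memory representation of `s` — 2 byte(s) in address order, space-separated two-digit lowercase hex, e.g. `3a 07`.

id (3b) val=5 bits=0x5 at bit 13: 0xa000
tag (3b) val=-4 bits=0x4 at bit 10: 0xb000
mode (6b) val=12 bits=0xc at bit 4: 0xb0c0
lvl (3b) val=-1 bits=0x7 at bit 1: 0xb0ce
bank (1b) val=0 bits=0x0 at bit 0: 0xb0ce
word = 0xb0ce → big-endian bytes:
  [0]=0xb0  [1]=0xce

b0 ce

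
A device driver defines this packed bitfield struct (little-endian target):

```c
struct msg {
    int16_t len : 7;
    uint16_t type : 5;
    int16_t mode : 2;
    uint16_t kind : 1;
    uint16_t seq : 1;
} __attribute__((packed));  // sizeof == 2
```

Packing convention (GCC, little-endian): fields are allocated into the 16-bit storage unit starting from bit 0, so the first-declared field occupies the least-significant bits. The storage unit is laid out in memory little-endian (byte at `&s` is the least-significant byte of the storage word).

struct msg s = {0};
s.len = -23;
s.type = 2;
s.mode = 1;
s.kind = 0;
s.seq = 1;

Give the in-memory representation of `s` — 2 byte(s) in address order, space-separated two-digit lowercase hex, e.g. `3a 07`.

69 91

len (7b) val=-23 bits=0x69 at bit 0: 0x0069
type (5b) val=2 bits=0x2 at bit 7: 0x0169
mode (2b) val=1 bits=0x1 at bit 12: 0x1169
kind (1b) val=0 bits=0x0 at bit 14: 0x1169
seq (1b) val=1 bits=0x1 at bit 15: 0x9169
word = 0x9169 → little-endian bytes:
  [0]=0x69  [1]=0x91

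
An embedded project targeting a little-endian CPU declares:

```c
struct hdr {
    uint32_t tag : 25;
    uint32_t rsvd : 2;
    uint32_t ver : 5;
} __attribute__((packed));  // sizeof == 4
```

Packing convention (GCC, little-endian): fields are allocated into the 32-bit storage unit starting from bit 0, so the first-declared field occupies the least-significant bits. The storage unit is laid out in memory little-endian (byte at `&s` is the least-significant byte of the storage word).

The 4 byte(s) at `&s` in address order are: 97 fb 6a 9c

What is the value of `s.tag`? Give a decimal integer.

7011223

[0]=0x97 [1]=0xfb [2]=0x6a [3]=0x9c (little-endian) → word 0x9c6afb97
tag:25 @ bit 0 → (0x9c6afb97>>0)&0x1ffffff = 0x6afb97  ←
rsvd:2 @ bit 25 → (0x9c6afb97>>25)&0x3 = 0x2
ver:5 @ bit 27 → (0x9c6afb97>>27)&0x1f = 0x13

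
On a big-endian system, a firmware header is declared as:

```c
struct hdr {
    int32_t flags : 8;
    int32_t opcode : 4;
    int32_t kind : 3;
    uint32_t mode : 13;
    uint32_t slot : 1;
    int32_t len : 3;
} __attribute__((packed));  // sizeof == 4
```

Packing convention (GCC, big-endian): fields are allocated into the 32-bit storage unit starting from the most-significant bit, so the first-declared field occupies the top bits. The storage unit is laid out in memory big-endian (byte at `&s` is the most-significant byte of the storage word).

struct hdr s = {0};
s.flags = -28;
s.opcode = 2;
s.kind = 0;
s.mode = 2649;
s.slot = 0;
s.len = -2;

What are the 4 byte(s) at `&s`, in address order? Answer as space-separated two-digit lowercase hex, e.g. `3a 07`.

e4 20 a5 96

flags (8b) val=-28 bits=0xe4 at bit 24: 0xe4000000
opcode (4b) val=2 bits=0x2 at bit 20: 0xe4200000
kind (3b) val=0 bits=0x0 at bit 17: 0xe4200000
mode (13b) val=2649 bits=0xa59 at bit 4: 0xe420a590
slot (1b) val=0 bits=0x0 at bit 3: 0xe420a590
len (3b) val=-2 bits=0x6 at bit 0: 0xe420a596
word = 0xe420a596 → big-endian bytes:
  [0]=0xe4  [1]=0x20  [2]=0xa5  [3]=0x96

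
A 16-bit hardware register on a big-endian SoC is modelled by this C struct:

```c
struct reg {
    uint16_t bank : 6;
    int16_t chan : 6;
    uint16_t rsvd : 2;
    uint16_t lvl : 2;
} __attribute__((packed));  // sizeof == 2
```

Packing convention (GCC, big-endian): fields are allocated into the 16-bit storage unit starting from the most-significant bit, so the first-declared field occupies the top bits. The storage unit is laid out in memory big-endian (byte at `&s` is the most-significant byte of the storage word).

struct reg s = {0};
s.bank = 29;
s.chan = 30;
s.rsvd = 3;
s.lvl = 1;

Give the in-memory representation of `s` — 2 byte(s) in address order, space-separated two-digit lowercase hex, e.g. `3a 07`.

bank (6b) val=29 bits=0x1d at bit 10: 0x7400
chan (6b) val=30 bits=0x1e at bit 4: 0x75e0
rsvd (2b) val=3 bits=0x3 at bit 2: 0x75ec
lvl (2b) val=1 bits=0x1 at bit 0: 0x75ed
word = 0x75ed → big-endian bytes:
  [0]=0x75  [1]=0xed

75 ed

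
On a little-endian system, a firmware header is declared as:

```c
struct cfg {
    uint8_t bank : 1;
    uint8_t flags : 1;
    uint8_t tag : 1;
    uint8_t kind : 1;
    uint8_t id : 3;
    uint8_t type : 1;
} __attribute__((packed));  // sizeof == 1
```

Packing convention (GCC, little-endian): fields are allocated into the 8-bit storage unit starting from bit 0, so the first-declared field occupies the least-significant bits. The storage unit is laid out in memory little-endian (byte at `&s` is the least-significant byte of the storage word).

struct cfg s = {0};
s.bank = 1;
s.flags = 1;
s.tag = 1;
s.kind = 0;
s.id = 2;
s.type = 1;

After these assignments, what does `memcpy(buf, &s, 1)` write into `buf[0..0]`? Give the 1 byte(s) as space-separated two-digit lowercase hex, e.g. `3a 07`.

a7

bank:1 = 1 → 0x1 << 0 → word 0x01
flags:1 = 1 → 0x1 << 1 → word 0x03
tag:1 = 1 → 0x1 << 2 → word 0x07
kind:1 = 0 → 0x0 << 3 → word 0x07
id:3 = 2 → 0x2 << 4 → word 0x27
type:1 = 1 → 0x1 << 7 → word 0xa7
word = 0xa7 → little-endian bytes:
  [0]=0xa7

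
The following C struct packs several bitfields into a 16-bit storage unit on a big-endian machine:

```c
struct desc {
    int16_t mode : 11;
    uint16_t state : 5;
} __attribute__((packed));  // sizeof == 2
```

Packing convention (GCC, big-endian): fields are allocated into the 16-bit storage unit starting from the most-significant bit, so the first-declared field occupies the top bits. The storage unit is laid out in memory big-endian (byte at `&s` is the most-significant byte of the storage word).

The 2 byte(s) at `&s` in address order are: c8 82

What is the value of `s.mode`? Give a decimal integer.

-444

[0]=0xc8 [1]=0x82 (big-endian) → word 0xc882
mode:11 @ bit 5 → (0xc882>>5)&0x7ff = 0x644  ←
state:5 @ bit 0 → (0xc882>>0)&0x1f = 0x2
mode signed 11b, MSB=1: 1604 - 2048 = -444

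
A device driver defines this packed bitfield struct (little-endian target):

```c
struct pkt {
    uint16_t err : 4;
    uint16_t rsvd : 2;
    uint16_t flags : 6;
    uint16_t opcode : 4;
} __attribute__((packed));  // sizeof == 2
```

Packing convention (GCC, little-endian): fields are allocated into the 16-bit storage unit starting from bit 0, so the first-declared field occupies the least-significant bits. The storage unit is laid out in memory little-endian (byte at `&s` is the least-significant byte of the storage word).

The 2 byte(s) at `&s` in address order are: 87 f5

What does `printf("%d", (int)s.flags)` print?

22

[0]=0x87 [1]=0xf5 (little-endian) → word 0xf587
err:4 @ bit 0 → (0xf587>>0)&0xf = 0x7
rsvd:2 @ bit 4 → (0xf587>>4)&0x3 = 0x0
flags:6 @ bit 6 → (0xf587>>6)&0x3f = 0x16  ←
opcode:4 @ bit 12 → (0xf587>>12)&0xf = 0xf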